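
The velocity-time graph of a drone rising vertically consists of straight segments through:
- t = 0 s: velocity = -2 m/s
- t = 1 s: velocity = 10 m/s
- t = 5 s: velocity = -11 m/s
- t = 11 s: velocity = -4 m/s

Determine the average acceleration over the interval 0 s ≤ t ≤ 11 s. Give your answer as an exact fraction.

Average acceleration = Δv/Δt = (-4 − -2)/(11 − 0) = -2/11 m/s².

-2/11 m/s²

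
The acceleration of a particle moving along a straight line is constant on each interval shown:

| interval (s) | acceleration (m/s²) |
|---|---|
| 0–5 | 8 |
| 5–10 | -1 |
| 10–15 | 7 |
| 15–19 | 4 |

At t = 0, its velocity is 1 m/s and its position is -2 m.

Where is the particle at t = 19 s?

879 m

On each constant-a segment, Δv = aΔt and Δx = v₀Δt + ½aΔt²; chain segment to segment.
0–5 s: v starts 1 m/s; Δx = 1·5 + ½·8·5² = 105 m; v ends 41 m/s.
5–10 s: v starts 41 m/s; Δx = 41·5 + ½·-1·5² = 192.5 m; v ends 36 m/s.
10–15 s: v starts 36 m/s; Δx = 36·5 + ½·7·5² = 267.5 m; v ends 71 m/s.
15–19 s: v starts 71 m/s; Δx = 71·4 + ½·4·4² = 316 m; v ends 87 m/s.
x(19) = -2 + Σ Δx = 879 m.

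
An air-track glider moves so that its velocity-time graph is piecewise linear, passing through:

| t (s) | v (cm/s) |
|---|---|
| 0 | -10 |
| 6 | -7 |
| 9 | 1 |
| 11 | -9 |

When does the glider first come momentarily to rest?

t = 8.625 s

v changes sign on 6–9 s (from -7 to 1); the graph is linear there, so v = 0 at t = 6 + (7)·(9 − 6)/(1 − -7) = 8.625 s.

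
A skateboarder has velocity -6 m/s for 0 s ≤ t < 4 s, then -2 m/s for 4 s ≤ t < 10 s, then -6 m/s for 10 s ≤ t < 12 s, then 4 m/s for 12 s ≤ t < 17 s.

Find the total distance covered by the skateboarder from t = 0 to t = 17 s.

Distance (not displacement) is the total path length: add the absolute areas under v-t.
0–4 s: |-6| × 4 = 24 m
4–10 s: |-2| × 6 = 12 m
10–12 s: |-6| × 2 = 12 m
12–17 s: |4| × 5 = 20 m
Total distance = 68 m

68 m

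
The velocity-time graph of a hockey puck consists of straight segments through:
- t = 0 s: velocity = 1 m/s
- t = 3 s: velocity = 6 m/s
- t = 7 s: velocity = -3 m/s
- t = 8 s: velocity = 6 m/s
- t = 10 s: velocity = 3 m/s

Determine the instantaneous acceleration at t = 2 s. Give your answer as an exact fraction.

5/3 m/s²

Acceleration is the slope of the v-t graph on 0–3 s: (6 − 1)/(3 − 0) = 5/3 m/s².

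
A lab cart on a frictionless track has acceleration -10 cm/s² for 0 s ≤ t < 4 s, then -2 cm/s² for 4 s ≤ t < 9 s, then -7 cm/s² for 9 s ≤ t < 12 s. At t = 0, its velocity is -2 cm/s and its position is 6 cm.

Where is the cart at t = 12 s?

-504.5 cm

On each constant-a segment, Δv = aΔt and Δx = v₀Δt + ½aΔt²; chain segment to segment.
0–4 s: v starts -2 cm/s; Δx = -2·4 + ½·-10·4² = -88 cm; v ends -42 cm/s.
4–9 s: v starts -42 cm/s; Δx = -42·5 + ½·-2·5² = -235 cm; v ends -52 cm/s.
9–12 s: v starts -52 cm/s; Δx = -52·3 + ½·-7·3² = -187.5 cm; v ends -73 cm/s.
x(12) = 6 + Σ Δx = -504.5 cm.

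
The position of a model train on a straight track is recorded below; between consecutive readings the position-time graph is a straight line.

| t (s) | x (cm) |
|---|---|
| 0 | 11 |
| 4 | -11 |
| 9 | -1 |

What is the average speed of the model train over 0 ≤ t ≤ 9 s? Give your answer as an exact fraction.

Average speed = (total path length)/(elapsed time); on a piecewise-linear x-t graph the path length is Σ|Δx|.
0–4 s: |Δx| = |-11 − 11| = 22 cm
4–9 s: |Δx| = |-1 − -11| = 10 cm
Total path = 32 cm; average speed = 32/9 = 32/9 cm/s.

32/9 cm/s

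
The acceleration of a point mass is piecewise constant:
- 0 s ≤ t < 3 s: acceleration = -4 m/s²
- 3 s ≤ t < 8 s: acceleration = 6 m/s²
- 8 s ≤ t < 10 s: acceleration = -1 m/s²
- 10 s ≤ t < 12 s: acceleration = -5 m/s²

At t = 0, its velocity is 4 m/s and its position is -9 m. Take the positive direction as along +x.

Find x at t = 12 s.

On each constant-a segment, Δv = aΔt and Δx = v₀Δt + ½aΔt²; chain segment to segment.
0–3 s: v starts 4 m/s; Δx = 4·3 + ½·-4·3² = -6 m; v ends -8 m/s.
3–8 s: v starts -8 m/s; Δx = -8·5 + ½·6·5² = 35 m; v ends 22 m/s.
8–10 s: v starts 22 m/s; Δx = 22·2 + ½·-1·2² = 42 m; v ends 20 m/s.
10–12 s: v starts 20 m/s; Δx = 20·2 + ½·-5·2² = 30 m; v ends 10 m/s.
x(12) = -9 + Σ Δx = 92 m.

92 m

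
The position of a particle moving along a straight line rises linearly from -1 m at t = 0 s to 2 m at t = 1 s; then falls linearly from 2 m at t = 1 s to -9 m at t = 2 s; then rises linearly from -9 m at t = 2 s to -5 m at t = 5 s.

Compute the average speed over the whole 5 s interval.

3.6 m/s

Average speed = (total path length)/(elapsed time); on a piecewise-linear x-t graph the path length is Σ|Δx|.
0–1 s: |Δx| = |2 − -1| = 3 m
1–2 s: |Δx| = |-9 − 2| = 11 m
2–5 s: |Δx| = |-5 − -9| = 4 m
Total path = 18 m; average speed = 18/5 = 3.6 m/s.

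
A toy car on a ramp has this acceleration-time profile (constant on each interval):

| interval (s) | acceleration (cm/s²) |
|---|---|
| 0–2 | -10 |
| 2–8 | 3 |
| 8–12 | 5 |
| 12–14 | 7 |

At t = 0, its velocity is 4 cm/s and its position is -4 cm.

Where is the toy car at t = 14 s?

48 cm

On each constant-a segment, Δv = aΔt and Δx = v₀Δt + ½aΔt²; chain segment to segment.
0–2 s: v starts 4 cm/s; Δx = 4·2 + ½·-10·2² = -12 cm; v ends -16 cm/s.
2–8 s: v starts -16 cm/s; Δx = -16·6 + ½·3·6² = -42 cm; v ends 2 cm/s.
8–12 s: v starts 2 cm/s; Δx = 2·4 + ½·5·4² = 48 cm; v ends 22 cm/s.
12–14 s: v starts 22 cm/s; Δx = 22·2 + ½·7·2² = 58 cm; v ends 36 cm/s.
x(14) = -4 + Σ Δx = 48 cm.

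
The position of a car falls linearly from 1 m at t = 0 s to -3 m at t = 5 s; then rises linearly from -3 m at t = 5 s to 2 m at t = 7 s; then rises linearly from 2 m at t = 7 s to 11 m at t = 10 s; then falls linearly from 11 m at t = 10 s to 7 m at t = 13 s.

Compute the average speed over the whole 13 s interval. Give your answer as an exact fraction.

22/13 m/s

Average speed = (total path length)/(elapsed time); on a piecewise-linear x-t graph the path length is Σ|Δx|.
0–5 s: |Δx| = |-3 − 1| = 4 m
5–7 s: |Δx| = |2 − -3| = 5 m
7–10 s: |Δx| = |11 − 2| = 9 m
10–13 s: |Δx| = |7 − 11| = 4 m
Total path = 22 m; average speed = 22/13 = 22/13 m/s.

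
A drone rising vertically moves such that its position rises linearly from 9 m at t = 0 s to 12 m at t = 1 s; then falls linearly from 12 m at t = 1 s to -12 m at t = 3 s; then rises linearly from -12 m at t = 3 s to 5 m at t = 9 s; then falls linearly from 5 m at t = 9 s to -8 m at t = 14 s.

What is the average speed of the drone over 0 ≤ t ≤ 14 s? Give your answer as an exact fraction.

57/14 m/s

Average speed = (total path length)/(elapsed time); on a piecewise-linear x-t graph the path length is Σ|Δx|.
0–1 s: |Δx| = |12 − 9| = 3 m
1–3 s: |Δx| = |-12 − 12| = 24 m
3–9 s: |Δx| = |5 − -12| = 17 m
9–14 s: |Δx| = |-8 − 5| = 13 m
Total path = 57 m; average speed = 57/14 = 57/14 m/s.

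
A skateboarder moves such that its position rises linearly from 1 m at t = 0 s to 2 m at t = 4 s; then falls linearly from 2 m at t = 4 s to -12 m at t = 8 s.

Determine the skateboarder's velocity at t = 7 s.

Velocity is the slope of the x-t graph on 4–8 s: (-12 − 2)/(8 − 4) = -3.5 m/s.

-3.5 m/s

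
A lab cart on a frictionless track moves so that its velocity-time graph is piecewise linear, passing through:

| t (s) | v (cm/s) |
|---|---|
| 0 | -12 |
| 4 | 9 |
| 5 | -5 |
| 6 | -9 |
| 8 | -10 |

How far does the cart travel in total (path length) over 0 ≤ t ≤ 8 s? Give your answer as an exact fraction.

Total distance travelled is ∫|v| dt — sum the magnitudes of each area piece.
0–4 s: v = 0 at t = 16/7 s; triangle areas 96/7 + 54/7 = 150/7 cm
4–5 s: v = 0 at t = 65/14 s; triangle areas 81/28 + 25/28 = 53/14 cm
5–6 s: |½(-5 + -9)(1)| = 7 cm
6–8 s: |½(-9 + -10)(2)| = 19 cm
Total distance = 717/14 cm

717/14 cm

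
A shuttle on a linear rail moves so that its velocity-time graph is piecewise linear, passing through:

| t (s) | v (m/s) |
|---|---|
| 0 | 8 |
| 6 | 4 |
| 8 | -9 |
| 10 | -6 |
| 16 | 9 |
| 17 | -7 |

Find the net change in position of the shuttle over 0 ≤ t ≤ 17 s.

26 m

Displacement is the signed area under the v-t curve.
0–6 s: ½(8 + 4)(6) = 36 m
6–8 s: ½(4 + -9)(2) = -5 m
8–10 s: ½(-9 + -6)(2) = -15 m
10–16 s: ½(-6 + 9)(6) = 9 m
16–17 s: ½(9 + -7)(1) = 1 m
Net displacement = 26 m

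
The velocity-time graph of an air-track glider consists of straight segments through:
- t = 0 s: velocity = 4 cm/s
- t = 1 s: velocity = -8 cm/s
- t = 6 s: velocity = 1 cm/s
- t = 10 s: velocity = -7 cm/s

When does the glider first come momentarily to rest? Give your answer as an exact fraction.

v changes sign on 0–1 s (from 4 to -8); the graph is linear there, so v = 0 at t = 0 + (-4)·(1 − 0)/(-8 − 4) = 1/3 s.

t = 1/3 s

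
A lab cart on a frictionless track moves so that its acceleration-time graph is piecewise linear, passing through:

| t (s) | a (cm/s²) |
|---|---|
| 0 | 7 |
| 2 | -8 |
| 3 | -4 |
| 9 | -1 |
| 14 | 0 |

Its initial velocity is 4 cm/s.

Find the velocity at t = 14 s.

-20.5 cm/s

Δv equals the area under the a-t graph; then v = v₀ + Δv.
0–2 s: ½(7 + -8)(2) = -1 cm/s
2–3 s: ½(-8 + -4)(1) = -6 cm/s
3–9 s: ½(-4 + -1)(6) = -15 cm/s
9–14 s: ½(-1 + 0)(5) = -2.5 cm/s
Δv = -24.5 cm/s, so v(14) = 4 + (-24.5) = -20.5 cm/s.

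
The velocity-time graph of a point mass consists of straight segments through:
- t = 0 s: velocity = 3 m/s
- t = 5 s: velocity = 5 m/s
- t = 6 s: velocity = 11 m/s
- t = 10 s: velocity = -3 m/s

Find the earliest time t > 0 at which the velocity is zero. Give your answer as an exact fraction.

t = 64/7 s

v changes sign on 6–10 s (from 11 to -3); the graph is linear there, so v = 0 at t = 6 + (-11)·(10 − 6)/(-3 − 11) = 64/7 s.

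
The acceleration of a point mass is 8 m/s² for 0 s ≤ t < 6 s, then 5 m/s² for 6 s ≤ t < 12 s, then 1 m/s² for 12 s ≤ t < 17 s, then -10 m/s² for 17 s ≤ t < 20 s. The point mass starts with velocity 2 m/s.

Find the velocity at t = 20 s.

55 m/s

Δv equals the area under the a-t graph; then v = v₀ + Δv.
0–6 s: 8 × 6 = 48 m/s
6–12 s: 5 × 6 = 30 m/s
12–17 s: 1 × 5 = 5 m/s
17–20 s: -10 × 3 = -30 m/s
Δv = 53 m/s, so v(20) = 2 + (53) = 55 m/s.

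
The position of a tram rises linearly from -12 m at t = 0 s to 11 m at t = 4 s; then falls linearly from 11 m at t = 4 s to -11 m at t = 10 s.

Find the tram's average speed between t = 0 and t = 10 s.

Average speed = (total path length)/(elapsed time); on a piecewise-linear x-t graph the path length is Σ|Δx|.
0–4 s: |Δx| = |11 − -12| = 23 m
4–10 s: |Δx| = |-11 − 11| = 22 m
Total path = 45 m; average speed = 45/10 = 4.5 m/s.

4.5 m/s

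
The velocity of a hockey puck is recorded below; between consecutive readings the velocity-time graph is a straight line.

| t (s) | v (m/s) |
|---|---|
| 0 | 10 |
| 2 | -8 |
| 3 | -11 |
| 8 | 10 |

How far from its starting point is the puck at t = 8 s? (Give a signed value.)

-10 m

Displacement is the signed area under the v-t curve.
0–2 s: ½(10 + -8)(2) = 2 m
2–3 s: ½(-8 + -11)(1) = -9.5 m
3–8 s: ½(-11 + 10)(5) = -2.5 m
Net displacement = -10 m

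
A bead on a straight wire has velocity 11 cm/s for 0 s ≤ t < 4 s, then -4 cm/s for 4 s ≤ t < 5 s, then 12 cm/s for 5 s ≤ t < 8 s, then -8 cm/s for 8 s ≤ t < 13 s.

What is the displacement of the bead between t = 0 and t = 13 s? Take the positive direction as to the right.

36 cm

Net displacement equals the area under the velocity-time graph (areas below the axis count negative).
0–4 s: 11 × 4 = 44 cm
4–5 s: -4 × 1 = -4 cm
5–8 s: 12 × 3 = 36 cm
8–13 s: -8 × 5 = -40 cm
Net displacement = 36 cm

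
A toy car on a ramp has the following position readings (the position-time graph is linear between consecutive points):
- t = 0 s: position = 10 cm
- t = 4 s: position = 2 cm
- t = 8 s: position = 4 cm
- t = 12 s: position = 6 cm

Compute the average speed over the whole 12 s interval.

Average speed = (total path length)/(elapsed time); on a piecewise-linear x-t graph the path length is Σ|Δx|.
0–4 s: |Δx| = |2 − 10| = 8 cm
4–8 s: |Δx| = |4 − 2| = 2 cm
8–12 s: |Δx| = |6 − 4| = 2 cm
Total path = 12 cm; average speed = 12/12 = 1 cm/s.

1 cm/s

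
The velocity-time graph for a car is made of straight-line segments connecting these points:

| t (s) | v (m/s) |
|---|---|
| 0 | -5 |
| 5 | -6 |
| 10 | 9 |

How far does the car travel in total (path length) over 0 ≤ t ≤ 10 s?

47 m

Total distance travelled is ∫|v| dt — sum the magnitudes of each area piece.
0–5 s: |½(-5 + -6)(5)| = 27.5 m
5–10 s: v = 0 at t = 7 s; triangle areas 6 + 13.5 = 19.5 m
Total distance = 47 m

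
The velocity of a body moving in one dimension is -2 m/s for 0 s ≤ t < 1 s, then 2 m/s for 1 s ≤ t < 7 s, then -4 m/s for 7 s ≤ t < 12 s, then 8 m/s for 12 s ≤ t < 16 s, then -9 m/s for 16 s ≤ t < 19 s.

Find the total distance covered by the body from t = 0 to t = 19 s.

93 m

Total distance travelled is ∫|v| dt — sum the magnitudes of each area piece.
0–1 s: |-2| × 1 = 2 m
1–7 s: |2| × 6 = 12 m
7–12 s: |-4| × 5 = 20 m
12–16 s: |8| × 4 = 32 m
16–19 s: |-9| × 3 = 27 m
Total distance = 93 m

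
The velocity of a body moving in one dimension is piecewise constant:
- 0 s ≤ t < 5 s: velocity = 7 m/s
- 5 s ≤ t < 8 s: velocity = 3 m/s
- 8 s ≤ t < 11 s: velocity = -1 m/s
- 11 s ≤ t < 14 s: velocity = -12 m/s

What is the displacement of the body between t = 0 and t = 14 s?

Displacement is the signed area under the v-t curve.
0–5 s: 7 × 5 = 35 m
5–8 s: 3 × 3 = 9 m
8–11 s: -1 × 3 = -3 m
11–14 s: -12 × 3 = -36 m
Net displacement = 5 m

5 m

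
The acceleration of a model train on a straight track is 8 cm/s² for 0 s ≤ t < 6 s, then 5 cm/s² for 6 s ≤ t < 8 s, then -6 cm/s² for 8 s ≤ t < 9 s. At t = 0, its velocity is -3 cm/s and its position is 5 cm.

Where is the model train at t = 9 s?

283 cm

On each constant-a segment, Δv = aΔt and Δx = v₀Δt + ½aΔt²; chain segment to segment.
0–6 s: v starts -3 cm/s; Δx = -3·6 + ½·8·6² = 126 cm; v ends 45 cm/s.
6–8 s: v starts 45 cm/s; Δx = 45·2 + ½·5·2² = 100 cm; v ends 55 cm/s.
8–9 s: v starts 55 cm/s; Δx = 55·1 + ½·-6·1² = 52 cm; v ends 49 cm/s.
x(9) = 5 + Σ Δx = 283 cm.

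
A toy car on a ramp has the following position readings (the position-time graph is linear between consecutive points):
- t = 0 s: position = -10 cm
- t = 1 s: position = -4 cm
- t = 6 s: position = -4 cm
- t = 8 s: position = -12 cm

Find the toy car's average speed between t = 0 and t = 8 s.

1.75 cm/s

Average speed = (total path length)/(elapsed time); on a piecewise-linear x-t graph the path length is Σ|Δx|.
0–1 s: |Δx| = |-4 − -10| = 6 cm
1–6 s: |Δx| = |-4 − -4| = 0 cm
6–8 s: |Δx| = |-12 − -4| = 8 cm
Total path = 14 cm; average speed = 14/8 = 1.75 cm/s.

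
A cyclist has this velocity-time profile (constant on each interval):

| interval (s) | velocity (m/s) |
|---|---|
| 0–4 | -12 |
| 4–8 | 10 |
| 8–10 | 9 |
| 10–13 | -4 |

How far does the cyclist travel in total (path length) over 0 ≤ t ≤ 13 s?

Total distance travelled is ∫|v| dt — sum the magnitudes of each area piece.
0–4 s: |-12| × 4 = 48 m
4–8 s: |10| × 4 = 40 m
8–10 s: |9| × 2 = 18 m
10–13 s: |-4| × 3 = 12 m
Total distance = 118 m

118 m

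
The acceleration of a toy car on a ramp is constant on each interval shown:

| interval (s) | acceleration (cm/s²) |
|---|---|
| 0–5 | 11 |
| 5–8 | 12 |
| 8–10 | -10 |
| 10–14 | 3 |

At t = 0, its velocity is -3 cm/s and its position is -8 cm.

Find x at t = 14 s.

On each constant-a segment, Δv = aΔt and Δx = v₀Δt + ½aΔt²; chain segment to segment.
0–5 s: v starts -3 cm/s; Δx = -3·5 + ½·11·5² = 122.5 cm; v ends 52 cm/s.
5–8 s: v starts 52 cm/s; Δx = 52·3 + ½·12·3² = 210 cm; v ends 88 cm/s.
8–10 s: v starts 88 cm/s; Δx = 88·2 + ½·-10·2² = 156 cm; v ends 68 cm/s.
10–14 s: v starts 68 cm/s; Δx = 68·4 + ½·3·4² = 296 cm; v ends 80 cm/s.
x(14) = -8 + Σ Δx = 776.5 cm.

776.5 cm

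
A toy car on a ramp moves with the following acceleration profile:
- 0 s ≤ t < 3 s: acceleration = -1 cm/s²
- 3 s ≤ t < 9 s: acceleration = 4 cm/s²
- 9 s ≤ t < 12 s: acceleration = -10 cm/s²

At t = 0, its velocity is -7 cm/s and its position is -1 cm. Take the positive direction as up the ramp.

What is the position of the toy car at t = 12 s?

-17.5 cm

On each constant-a segment, Δv = aΔt and Δx = v₀Δt + ½aΔt²; chain segment to segment.
0–3 s: v starts -7 cm/s; Δx = -7·3 + ½·-1·3² = -25.5 cm; v ends -10 cm/s.
3–9 s: v starts -10 cm/s; Δx = -10·6 + ½·4·6² = 12 cm; v ends 14 cm/s.
9–12 s: v starts 14 cm/s; Δx = 14·3 + ½·-10·3² = -3 cm; v ends -16 cm/s.
x(12) = -1 + Σ Δx = -17.5 cm.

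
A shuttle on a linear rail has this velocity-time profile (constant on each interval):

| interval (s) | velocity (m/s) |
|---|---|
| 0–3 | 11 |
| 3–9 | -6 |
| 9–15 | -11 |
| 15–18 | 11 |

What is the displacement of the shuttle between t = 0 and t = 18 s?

Displacement is the signed area under the v-t curve.
0–3 s: 11 × 3 = 33 m
3–9 s: -6 × 6 = -36 m
9–15 s: -11 × 6 = -66 m
15–18 s: 11 × 3 = 33 m
Net displacement = -36 m

-36 m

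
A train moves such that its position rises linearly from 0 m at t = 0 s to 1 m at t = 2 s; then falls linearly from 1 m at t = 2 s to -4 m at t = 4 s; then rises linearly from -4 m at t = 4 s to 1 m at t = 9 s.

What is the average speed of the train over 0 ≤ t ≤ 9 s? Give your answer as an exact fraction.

11/9 m/s

Average speed = (total path length)/(elapsed time); on a piecewise-linear x-t graph the path length is Σ|Δx|.
0–2 s: |Δx| = |1 − 0| = 1 m
2–4 s: |Δx| = |-4 − 1| = 5 m
4–9 s: |Δx| = |1 − -4| = 5 m
Total path = 11 m; average speed = 11/9 = 11/9 m/s.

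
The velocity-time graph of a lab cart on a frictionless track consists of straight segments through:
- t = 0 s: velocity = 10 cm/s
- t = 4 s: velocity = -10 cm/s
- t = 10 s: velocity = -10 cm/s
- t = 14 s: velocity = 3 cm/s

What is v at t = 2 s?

On 0–4 s the graph is linear from 10 to -10 cm/s: v(2) = 10 + (-10 − 10)·(2 − 0)/(4 − 0) = 0 cm/s.

0 cm/s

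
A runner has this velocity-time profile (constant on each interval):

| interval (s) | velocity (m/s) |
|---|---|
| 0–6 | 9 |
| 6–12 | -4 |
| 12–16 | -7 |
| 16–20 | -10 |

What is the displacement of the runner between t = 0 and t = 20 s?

Net displacement equals the area under the velocity-time graph (areas below the axis count negative).
0–6 s: 9 × 6 = 54 m
6–12 s: -4 × 6 = -24 m
12–16 s: -7 × 4 = -28 m
16–20 s: -10 × 4 = -40 m
Net displacement = -38 m

-38 m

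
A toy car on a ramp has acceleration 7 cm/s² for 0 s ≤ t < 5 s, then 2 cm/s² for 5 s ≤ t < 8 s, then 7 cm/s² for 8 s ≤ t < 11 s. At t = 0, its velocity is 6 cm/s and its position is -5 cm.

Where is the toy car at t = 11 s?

417 cm

On each constant-a segment, Δv = aΔt and Δx = v₀Δt + ½aΔt²; chain segment to segment.
0–5 s: v starts 6 cm/s; Δx = 6·5 + ½·7·5² = 117.5 cm; v ends 41 cm/s.
5–8 s: v starts 41 cm/s; Δx = 41·3 + ½·2·3² = 132 cm; v ends 47 cm/s.
8–11 s: v starts 47 cm/s; Δx = 47·3 + ½·7·3² = 172.5 cm; v ends 68 cm/s.
x(11) = -5 + Σ Δx = 417 cm.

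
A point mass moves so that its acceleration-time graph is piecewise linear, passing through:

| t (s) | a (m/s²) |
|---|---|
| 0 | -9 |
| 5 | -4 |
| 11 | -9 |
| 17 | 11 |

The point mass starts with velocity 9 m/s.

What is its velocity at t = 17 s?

-56.5 m/s

Δv equals the area under the a-t graph; then v = v₀ + Δv.
0–5 s: ½(-9 + -4)(5) = -32.5 m/s
5–11 s: ½(-4 + -9)(6) = -39 m/s
11–17 s: ½(-9 + 11)(6) = 6 m/s
Δv = -65.5 m/s, so v(17) = 9 + (-65.5) = -56.5 m/s.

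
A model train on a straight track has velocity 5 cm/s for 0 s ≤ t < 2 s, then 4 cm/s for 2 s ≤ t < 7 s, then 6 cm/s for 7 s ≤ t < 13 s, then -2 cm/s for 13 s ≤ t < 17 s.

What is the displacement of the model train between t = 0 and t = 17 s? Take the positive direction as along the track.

Displacement is the signed area under the v-t curve.
0–2 s: 5 × 2 = 10 cm
2–7 s: 4 × 5 = 20 cm
7–13 s: 6 × 6 = 36 cm
13–17 s: -2 × 4 = -8 cm
Net displacement = 58 cm

58 cm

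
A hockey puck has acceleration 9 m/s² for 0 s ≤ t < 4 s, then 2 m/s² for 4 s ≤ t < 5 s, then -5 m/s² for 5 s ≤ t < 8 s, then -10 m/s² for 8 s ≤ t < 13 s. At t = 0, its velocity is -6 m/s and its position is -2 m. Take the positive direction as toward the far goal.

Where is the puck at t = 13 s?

110.5 m

On each constant-a segment, Δv = aΔt and Δx = v₀Δt + ½aΔt²; chain segment to segment.
0–4 s: v starts -6 m/s; Δx = -6·4 + ½·9·4² = 48 m; v ends 30 m/s.
4–5 s: v starts 30 m/s; Δx = 30·1 + ½·2·1² = 31 m; v ends 32 m/s.
5–8 s: v starts 32 m/s; Δx = 32·3 + ½·-5·3² = 73.5 m; v ends 17 m/s.
8–13 s: v starts 17 m/s; Δx = 17·5 + ½·-10·5² = -40 m; v ends -33 m/s.
x(13) = -2 + Σ Δx = 110.5 m.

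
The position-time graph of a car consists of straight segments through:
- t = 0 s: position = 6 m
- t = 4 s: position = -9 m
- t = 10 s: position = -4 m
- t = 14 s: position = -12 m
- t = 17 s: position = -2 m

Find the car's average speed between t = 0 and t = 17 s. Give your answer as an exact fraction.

38/17 m/s

Average speed = (total path length)/(elapsed time); on a piecewise-linear x-t graph the path length is Σ|Δx|.
0–4 s: |Δx| = |-9 − 6| = 15 m
4–10 s: |Δx| = |-4 − -9| = 5 m
10–14 s: |Δx| = |-12 − -4| = 8 m
14–17 s: |Δx| = |-2 − -12| = 10 m
Total path = 38 m; average speed = 38/17 = 38/17 m/s.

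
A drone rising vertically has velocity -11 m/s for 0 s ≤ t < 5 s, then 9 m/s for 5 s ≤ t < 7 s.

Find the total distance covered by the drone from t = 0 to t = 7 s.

Total distance travelled is ∫|v| dt — sum the magnitudes of each area piece.
0–5 s: |-11| × 5 = 55 m
5–7 s: |9| × 2 = 18 m
Total distance = 73 m

73 m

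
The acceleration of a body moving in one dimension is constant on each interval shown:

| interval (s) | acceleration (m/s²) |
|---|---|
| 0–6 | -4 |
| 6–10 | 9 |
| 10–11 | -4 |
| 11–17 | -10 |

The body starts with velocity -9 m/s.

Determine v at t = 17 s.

Δv equals the area under the a-t graph; then v = v₀ + Δv.
0–6 s: -4 × 6 = -24 m/s
6–10 s: 9 × 4 = 36 m/s
10–11 s: -4 × 1 = -4 m/s
11–17 s: -10 × 6 = -60 m/s
Δv = -52 m/s, so v(17) = -9 + (-52) = -61 m/s.

-61 m/s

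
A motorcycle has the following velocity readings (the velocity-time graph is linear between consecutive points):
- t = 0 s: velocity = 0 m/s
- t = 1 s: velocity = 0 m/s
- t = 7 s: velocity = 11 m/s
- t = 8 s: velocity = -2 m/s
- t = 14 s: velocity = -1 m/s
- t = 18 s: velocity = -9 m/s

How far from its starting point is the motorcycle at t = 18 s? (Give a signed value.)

Net displacement equals the area under the velocity-time graph (areas below the axis count negative).
0–1 s: 0 × 1 = 0 m
1–7 s: ½(0 + 11)(6) = 33 m
7–8 s: ½(11 + -2)(1) = 4.5 m
8–14 s: ½(-2 + -1)(6) = -9 m
14–18 s: ½(-1 + -9)(4) = -20 m
Net displacement = 8.5 m

8.5 m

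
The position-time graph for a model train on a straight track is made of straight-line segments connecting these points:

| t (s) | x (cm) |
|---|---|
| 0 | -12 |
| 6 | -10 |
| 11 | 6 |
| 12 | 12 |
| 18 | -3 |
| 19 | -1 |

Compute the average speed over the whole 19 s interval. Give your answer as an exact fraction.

Average speed = (total path length)/(elapsed time); on a piecewise-linear x-t graph the path length is Σ|Δx|.
0–6 s: |Δx| = |-10 − -12| = 2 cm
6–11 s: |Δx| = |6 − -10| = 16 cm
11–12 s: |Δx| = |12 − 6| = 6 cm
12–18 s: |Δx| = |-3 − 12| = 15 cm
18–19 s: |Δx| = |-1 − -3| = 2 cm
Total path = 41 cm; average speed = 41/19 = 41/19 cm/s.

41/19 cm/s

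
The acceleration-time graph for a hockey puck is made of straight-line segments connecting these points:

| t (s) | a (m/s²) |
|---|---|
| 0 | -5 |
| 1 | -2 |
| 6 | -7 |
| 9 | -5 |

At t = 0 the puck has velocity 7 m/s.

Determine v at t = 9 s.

Δv equals the area under the a-t graph; then v = v₀ + Δv.
0–1 s: ½(-5 + -2)(1) = -3.5 m/s
1–6 s: ½(-2 + -7)(5) = -22.5 m/s
6–9 s: ½(-7 + -5)(3) = -18 m/s
Δv = -44 m/s, so v(9) = 7 + (-44) = -37 m/s.

-37 m/s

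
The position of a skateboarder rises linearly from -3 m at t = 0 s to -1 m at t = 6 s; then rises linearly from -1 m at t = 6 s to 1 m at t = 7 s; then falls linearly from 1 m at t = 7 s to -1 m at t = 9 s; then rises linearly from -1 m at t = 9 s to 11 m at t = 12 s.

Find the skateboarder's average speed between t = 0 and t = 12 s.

1.5 m/s

Average speed = (total path length)/(elapsed time); on a piecewise-linear x-t graph the path length is Σ|Δx|.
0–6 s: |Δx| = |-1 − -3| = 2 m
6–7 s: |Δx| = |1 − -1| = 2 m
7–9 s: |Δx| = |-1 − 1| = 2 m
9–12 s: |Δx| = |11 − -1| = 12 m
Total path = 18 m; average speed = 18/12 = 1.5 m/s.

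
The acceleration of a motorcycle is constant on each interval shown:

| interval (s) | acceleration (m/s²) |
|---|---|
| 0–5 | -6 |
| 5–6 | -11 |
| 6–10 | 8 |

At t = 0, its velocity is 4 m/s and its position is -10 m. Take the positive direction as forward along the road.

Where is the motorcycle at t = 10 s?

On each constant-a segment, Δv = aΔt and Δx = v₀Δt + ½aΔt²; chain segment to segment.
0–5 s: v starts 4 m/s; Δx = 4·5 + ½·-6·5² = -55 m; v ends -26 m/s.
5–6 s: v starts -26 m/s; Δx = -26·1 + ½·-11·1² = -31.5 m; v ends -37 m/s.
6–10 s: v starts -37 m/s; Δx = -37·4 + ½·8·4² = -84 m; v ends -5 m/s.
x(10) = -10 + Σ Δx = -180.5 m.

-180.5 m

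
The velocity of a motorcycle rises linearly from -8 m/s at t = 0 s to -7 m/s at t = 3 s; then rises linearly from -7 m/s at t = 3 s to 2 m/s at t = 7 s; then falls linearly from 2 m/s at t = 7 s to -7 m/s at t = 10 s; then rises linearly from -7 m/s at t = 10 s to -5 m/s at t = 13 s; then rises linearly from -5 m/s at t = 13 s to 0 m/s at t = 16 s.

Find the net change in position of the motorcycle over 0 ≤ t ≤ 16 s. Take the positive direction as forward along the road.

-65.5 m

Displacement is the signed area under the v-t curve.
0–3 s: ½(-8 + -7)(3) = -22.5 m
3–7 s: ½(-7 + 2)(4) = -10 m
7–10 s: ½(2 + -7)(3) = -7.5 m
10–13 s: ½(-7 + -5)(3) = -18 m
13–16 s: ½(-5 + 0)(3) = -7.5 m
Net displacement = -65.5 m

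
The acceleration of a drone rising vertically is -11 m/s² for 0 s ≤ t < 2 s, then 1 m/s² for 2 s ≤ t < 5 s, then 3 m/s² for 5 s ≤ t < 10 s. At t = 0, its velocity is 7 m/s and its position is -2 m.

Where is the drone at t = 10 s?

On each constant-a segment, Δv = aΔt and Δx = v₀Δt + ½aΔt²; chain segment to segment.
0–2 s: v starts 7 m/s; Δx = 7·2 + ½·-11·2² = -8 m; v ends -15 m/s.
2–5 s: v starts -15 m/s; Δx = -15·3 + ½·1·3² = -40.5 m; v ends -12 m/s.
5–10 s: v starts -12 m/s; Δx = -12·5 + ½·3·5² = -22.5 m; v ends 3 m/s.
x(10) = -2 + Σ Δx = -73 m.

-73 m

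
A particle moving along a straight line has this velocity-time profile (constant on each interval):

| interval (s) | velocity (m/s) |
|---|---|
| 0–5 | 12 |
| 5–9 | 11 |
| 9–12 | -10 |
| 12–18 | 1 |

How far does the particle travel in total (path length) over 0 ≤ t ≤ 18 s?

Total distance travelled is ∫|v| dt — sum the magnitudes of each area piece.
0–5 s: |12| × 5 = 60 m
5–9 s: |11| × 4 = 44 m
9–12 s: |-10| × 3 = 30 m
12–18 s: |1| × 6 = 6 m
Total distance = 140 m

140 m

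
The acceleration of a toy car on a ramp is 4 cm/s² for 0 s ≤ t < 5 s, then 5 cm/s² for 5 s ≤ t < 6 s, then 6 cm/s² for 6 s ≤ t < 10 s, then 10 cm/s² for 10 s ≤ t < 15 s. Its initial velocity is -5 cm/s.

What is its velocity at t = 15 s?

94 cm/s

Δv equals the area under the a-t graph; then v = v₀ + Δv.
0–5 s: 4 × 5 = 20 cm/s
5–6 s: 5 × 1 = 5 cm/s
6–10 s: 6 × 4 = 24 cm/s
10–15 s: 10 × 5 = 50 cm/s
Δv = 99 cm/s, so v(15) = -5 + (99) = 94 cm/s.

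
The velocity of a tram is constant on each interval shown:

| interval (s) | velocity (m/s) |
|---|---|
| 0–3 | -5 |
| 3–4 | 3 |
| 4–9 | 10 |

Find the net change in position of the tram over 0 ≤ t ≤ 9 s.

Displacement is the signed area under the v-t curve.
0–3 s: -5 × 3 = -15 m
3–4 s: 3 × 1 = 3 m
4–9 s: 10 × 5 = 50 m
Net displacement = 38 m

38 m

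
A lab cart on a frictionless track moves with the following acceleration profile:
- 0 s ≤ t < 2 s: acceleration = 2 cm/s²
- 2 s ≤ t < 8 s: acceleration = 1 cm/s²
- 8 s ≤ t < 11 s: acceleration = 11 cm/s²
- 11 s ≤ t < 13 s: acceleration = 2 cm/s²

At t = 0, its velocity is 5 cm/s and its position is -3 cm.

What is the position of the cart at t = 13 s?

277.5 cm

On each constant-a segment, Δv = aΔt and Δx = v₀Δt + ½aΔt²; chain segment to segment.
0–2 s: v starts 5 cm/s; Δx = 5·2 + ½·2·2² = 14 cm; v ends 9 cm/s.
2–8 s: v starts 9 cm/s; Δx = 9·6 + ½·1·6² = 72 cm; v ends 15 cm/s.
8–11 s: v starts 15 cm/s; Δx = 15·3 + ½·11·3² = 94.5 cm; v ends 48 cm/s.
11–13 s: v starts 48 cm/s; Δx = 48·2 + ½·2·2² = 100 cm; v ends 52 cm/s.
x(13) = -3 + Σ Δx = 277.5 cm.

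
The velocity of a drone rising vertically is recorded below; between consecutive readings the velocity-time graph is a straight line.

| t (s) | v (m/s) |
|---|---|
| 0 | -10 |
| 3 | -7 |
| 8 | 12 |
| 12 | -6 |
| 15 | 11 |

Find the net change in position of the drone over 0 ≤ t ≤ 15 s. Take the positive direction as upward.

6.5 m

Displacement is the signed area under the v-t curve.
0–3 s: ½(-10 + -7)(3) = -25.5 m
3–8 s: ½(-7 + 12)(5) = 12.5 m
8–12 s: ½(12 + -6)(4) = 12 m
12–15 s: ½(-6 + 11)(3) = 7.5 m
Net displacement = 6.5 m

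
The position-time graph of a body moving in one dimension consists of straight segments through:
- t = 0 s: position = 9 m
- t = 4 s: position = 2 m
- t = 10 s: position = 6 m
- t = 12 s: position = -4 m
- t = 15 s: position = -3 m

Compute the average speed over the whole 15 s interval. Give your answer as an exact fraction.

22/15 m/s

Average speed = (total path length)/(elapsed time); on a piecewise-linear x-t graph the path length is Σ|Δx|.
0–4 s: |Δx| = |2 − 9| = 7 m
4–10 s: |Δx| = |6 − 2| = 4 m
10–12 s: |Δx| = |-4 − 6| = 10 m
12–15 s: |Δx| = |-3 − -4| = 1 m
Total path = 22 m; average speed = 22/15 = 22/15 m/s.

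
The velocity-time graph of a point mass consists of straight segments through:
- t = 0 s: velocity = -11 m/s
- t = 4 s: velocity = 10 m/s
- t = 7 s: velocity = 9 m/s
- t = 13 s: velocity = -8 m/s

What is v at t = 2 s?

-0.5 m/s

On 0–4 s the graph is linear from -11 to 10 m/s: v(2) = -11 + (10 − -11)·(2 − 0)/(4 − 0) = -0.5 m/s.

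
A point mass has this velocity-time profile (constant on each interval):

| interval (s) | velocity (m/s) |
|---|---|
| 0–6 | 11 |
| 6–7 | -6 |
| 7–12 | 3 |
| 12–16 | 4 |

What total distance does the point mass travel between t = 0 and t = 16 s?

103 m

Distance (not displacement) is the total path length: add the absolute areas under v-t.
0–6 s: |11| × 6 = 66 m
6–7 s: |-6| × 1 = 6 m
7–12 s: |3| × 5 = 15 m
12–16 s: |4| × 4 = 16 m
Total distance = 103 m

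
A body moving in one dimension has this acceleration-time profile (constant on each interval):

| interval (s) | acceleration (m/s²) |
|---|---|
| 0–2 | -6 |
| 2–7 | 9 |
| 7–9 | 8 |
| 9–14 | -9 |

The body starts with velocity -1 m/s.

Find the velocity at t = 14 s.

Δv equals the area under the a-t graph; then v = v₀ + Δv.
0–2 s: -6 × 2 = -12 m/s
2–7 s: 9 × 5 = 45 m/s
7–9 s: 8 × 2 = 16 m/s
9–14 s: -9 × 5 = -45 m/s
Δv = 4 m/s, so v(14) = -1 + (4) = 3 m/s.

3 m/s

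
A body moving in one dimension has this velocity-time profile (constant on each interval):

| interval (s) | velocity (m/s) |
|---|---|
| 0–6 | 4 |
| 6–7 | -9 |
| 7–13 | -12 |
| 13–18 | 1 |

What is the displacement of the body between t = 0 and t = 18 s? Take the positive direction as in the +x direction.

-52 m

Net displacement equals the area under the velocity-time graph (areas below the axis count negative).
0–6 s: 4 × 6 = 24 m
6–7 s: -9 × 1 = -9 m
7–13 s: -12 × 6 = -72 m
13–18 s: 1 × 5 = 5 m
Net displacement = -52 m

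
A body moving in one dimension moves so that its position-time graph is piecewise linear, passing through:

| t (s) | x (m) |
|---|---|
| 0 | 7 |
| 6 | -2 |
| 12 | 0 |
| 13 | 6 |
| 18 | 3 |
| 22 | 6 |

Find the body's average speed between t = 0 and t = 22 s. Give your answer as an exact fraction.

Average speed = (total path length)/(elapsed time); on a piecewise-linear x-t graph the path length is Σ|Δx|.
0–6 s: |Δx| = |-2 − 7| = 9 m
6–12 s: |Δx| = |0 − -2| = 2 m
12–13 s: |Δx| = |6 − 0| = 6 m
13–18 s: |Δx| = |3 − 6| = 3 m
18–22 s: |Δx| = |6 − 3| = 3 m
Total path = 23 m; average speed = 23/22 = 23/22 m/s.

23/22 m/s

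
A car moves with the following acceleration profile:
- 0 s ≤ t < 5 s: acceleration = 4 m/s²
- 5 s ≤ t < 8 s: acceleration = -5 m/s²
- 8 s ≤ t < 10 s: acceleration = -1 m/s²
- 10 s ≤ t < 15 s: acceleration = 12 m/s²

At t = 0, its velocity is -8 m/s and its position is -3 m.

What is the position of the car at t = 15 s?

On each constant-a segment, Δv = aΔt and Δx = v₀Δt + ½aΔt²; chain segment to segment.
0–5 s: v starts -8 m/s; Δx = -8·5 + ½·4·5² = 10 m; v ends 12 m/s.
5–8 s: v starts 12 m/s; Δx = 12·3 + ½·-5·3² = 13.5 m; v ends -3 m/s.
8–10 s: v starts -3 m/s; Δx = -3·2 + ½·-1·2² = -8 m; v ends -5 m/s.
10–15 s: v starts -5 m/s; Δx = -5·5 + ½·12·5² = 125 m; v ends 55 m/s.
x(15) = -3 + Σ Δx = 137.5 m.

137.5 m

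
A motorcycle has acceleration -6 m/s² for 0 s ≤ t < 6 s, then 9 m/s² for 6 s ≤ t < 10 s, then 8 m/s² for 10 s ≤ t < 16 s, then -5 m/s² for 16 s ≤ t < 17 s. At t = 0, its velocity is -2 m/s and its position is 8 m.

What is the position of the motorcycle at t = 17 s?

-16.5 m

On each constant-a segment, Δv = aΔt and Δx = v₀Δt + ½aΔt²; chain segment to segment.
0–6 s: v starts -2 m/s; Δx = -2·6 + ½·-6·6² = -120 m; v ends -38 m/s.
6–10 s: v starts -38 m/s; Δx = -38·4 + ½·9·4² = -80 m; v ends -2 m/s.
10–16 s: v starts -2 m/s; Δx = -2·6 + ½·8·6² = 132 m; v ends 46 m/s.
16–17 s: v starts 46 m/s; Δx = 46·1 + ½·-5·1² = 43.5 m; v ends 41 m/s.
x(17) = 8 + Σ Δx = -16.5 m.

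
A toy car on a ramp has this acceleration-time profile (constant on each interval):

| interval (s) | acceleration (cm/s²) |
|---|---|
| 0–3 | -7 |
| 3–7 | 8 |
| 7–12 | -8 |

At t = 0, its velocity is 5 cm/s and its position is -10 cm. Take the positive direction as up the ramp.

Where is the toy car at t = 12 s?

On each constant-a segment, Δv = aΔt and Δx = v₀Δt + ½aΔt²; chain segment to segment.
0–3 s: v starts 5 cm/s; Δx = 5·3 + ½·-7·3² = -16.5 cm; v ends -16 cm/s.
3–7 s: v starts -16 cm/s; Δx = -16·4 + ½·8·4² = 0 cm; v ends 16 cm/s.
7–12 s: v starts 16 cm/s; Δx = 16·5 + ½·-8·5² = -20 cm; v ends -24 cm/s.
x(12) = -10 + Σ Δx = -46.5 cm.

-46.5 cm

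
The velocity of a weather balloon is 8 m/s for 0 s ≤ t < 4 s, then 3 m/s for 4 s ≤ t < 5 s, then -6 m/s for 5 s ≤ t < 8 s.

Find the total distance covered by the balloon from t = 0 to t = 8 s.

53 m

Total distance travelled is ∫|v| dt — sum the magnitudes of each area piece.
0–4 s: |8| × 4 = 32 m
4–5 s: |3| × 1 = 3 m
5–8 s: |-6| × 3 = 18 m
Total distance = 53 m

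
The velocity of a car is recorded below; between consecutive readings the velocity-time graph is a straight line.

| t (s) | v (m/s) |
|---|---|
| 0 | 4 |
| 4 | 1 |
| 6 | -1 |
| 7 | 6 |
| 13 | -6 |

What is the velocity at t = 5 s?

On 4–6 s the graph is linear from 1 to -1 m/s: v(5) = 1 + (-1 − 1)·(5 − 4)/(6 − 4) = 0 m/s.

0 m/s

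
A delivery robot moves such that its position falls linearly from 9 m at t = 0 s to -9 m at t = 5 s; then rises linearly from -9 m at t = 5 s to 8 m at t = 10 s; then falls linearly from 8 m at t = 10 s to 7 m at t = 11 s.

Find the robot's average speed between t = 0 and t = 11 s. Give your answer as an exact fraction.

Average speed = (total path length)/(elapsed time); on a piecewise-linear x-t graph the path length is Σ|Δx|.
0–5 s: |Δx| = |-9 − 9| = 18 m
5–10 s: |Δx| = |8 − -9| = 17 m
10–11 s: |Δx| = |7 − 8| = 1 m
Total path = 36 m; average speed = 36/11 = 36/11 m/s.

36/11 m/s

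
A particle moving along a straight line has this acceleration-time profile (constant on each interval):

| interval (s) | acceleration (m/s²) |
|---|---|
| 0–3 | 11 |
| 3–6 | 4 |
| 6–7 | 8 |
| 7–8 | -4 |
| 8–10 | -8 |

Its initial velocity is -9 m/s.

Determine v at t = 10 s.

24 m/s

Δv equals the area under the a-t graph; then v = v₀ + Δv.
0–3 s: 11 × 3 = 33 m/s
3–6 s: 4 × 3 = 12 m/s
6–7 s: 8 × 1 = 8 m/s
7–8 s: -4 × 1 = -4 m/s
8–10 s: -8 × 2 = -16 m/s
Δv = 33 m/s, so v(10) = -9 + (33) = 24 m/s.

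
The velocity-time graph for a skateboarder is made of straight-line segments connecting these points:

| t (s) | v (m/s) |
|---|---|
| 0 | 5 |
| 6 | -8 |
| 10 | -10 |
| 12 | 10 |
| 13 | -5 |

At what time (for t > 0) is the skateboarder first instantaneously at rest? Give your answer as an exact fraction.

v changes sign on 0–6 s (from 5 to -8); the graph is linear there, so v = 0 at t = 0 + (-5)·(6 − 0)/(-8 − 5) = 30/13 s.

t = 30/13 s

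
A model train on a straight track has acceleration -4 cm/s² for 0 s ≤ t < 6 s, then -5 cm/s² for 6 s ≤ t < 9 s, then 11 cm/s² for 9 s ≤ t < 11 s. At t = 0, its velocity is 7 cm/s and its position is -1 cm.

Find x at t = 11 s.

-146.5 cm

On each constant-a segment, Δv = aΔt and Δx = v₀Δt + ½aΔt²; chain segment to segment.
0–6 s: v starts 7 cm/s; Δx = 7·6 + ½·-4·6² = -30 cm; v ends -17 cm/s.
6–9 s: v starts -17 cm/s; Δx = -17·3 + ½·-5·3² = -73.5 cm; v ends -32 cm/s.
9–11 s: v starts -32 cm/s; Δx = -32·2 + ½·11·2² = -42 cm; v ends -10 cm/s.
x(11) = -1 + Σ Δx = -146.5 cm.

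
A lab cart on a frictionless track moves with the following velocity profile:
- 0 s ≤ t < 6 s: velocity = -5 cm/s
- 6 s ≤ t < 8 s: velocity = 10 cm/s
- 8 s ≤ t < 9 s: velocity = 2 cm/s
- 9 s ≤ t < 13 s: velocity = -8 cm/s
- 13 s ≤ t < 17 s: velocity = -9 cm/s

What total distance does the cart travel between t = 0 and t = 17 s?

120 cm

Total distance travelled is ∫|v| dt — sum the magnitudes of each area piece.
0–6 s: |-5| × 6 = 30 cm
6–8 s: |10| × 2 = 20 cm
8–9 s: |2| × 1 = 2 cm
9–13 s: |-8| × 4 = 32 cm
13–17 s: |-9| × 4 = 36 cm
Total distance = 120 cm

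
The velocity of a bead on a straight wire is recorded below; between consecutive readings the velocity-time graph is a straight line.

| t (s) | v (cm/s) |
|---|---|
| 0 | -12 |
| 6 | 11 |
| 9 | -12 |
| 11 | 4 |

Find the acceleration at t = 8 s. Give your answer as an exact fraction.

Acceleration is the slope of the v-t graph on 6–9 s: (-12 − 11)/(9 − 6) = -23/3 cm/s².

-23/3 cm/s²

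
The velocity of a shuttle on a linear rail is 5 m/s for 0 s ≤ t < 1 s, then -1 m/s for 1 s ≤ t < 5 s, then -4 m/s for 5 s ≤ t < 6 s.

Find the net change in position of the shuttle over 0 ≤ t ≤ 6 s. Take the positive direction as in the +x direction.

-3 m

Net displacement equals the area under the velocity-time graph (areas below the axis count negative).
0–1 s: 5 × 1 = 5 m
1–5 s: -1 × 4 = -4 m
5–6 s: -4 × 1 = -4 m
Net displacement = -3 m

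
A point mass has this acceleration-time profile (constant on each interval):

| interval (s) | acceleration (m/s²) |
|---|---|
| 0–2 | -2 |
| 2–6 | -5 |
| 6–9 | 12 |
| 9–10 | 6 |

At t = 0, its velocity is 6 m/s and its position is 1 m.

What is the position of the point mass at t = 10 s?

On each constant-a segment, Δv = aΔt and Δx = v₀Δt + ½aΔt²; chain segment to segment.
0–2 s: v starts 6 m/s; Δx = 6·2 + ½·-2·2² = 8 m; v ends 2 m/s.
2–6 s: v starts 2 m/s; Δx = 2·4 + ½·-5·4² = -32 m; v ends -18 m/s.
6–9 s: v starts -18 m/s; Δx = -18·3 + ½·12·3² = 0 m; v ends 18 m/s.
9–10 s: v starts 18 m/s; Δx = 18·1 + ½·6·1² = 21 m; v ends 24 m/s.
x(10) = 1 + Σ Δx = -2 m.

-2 m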